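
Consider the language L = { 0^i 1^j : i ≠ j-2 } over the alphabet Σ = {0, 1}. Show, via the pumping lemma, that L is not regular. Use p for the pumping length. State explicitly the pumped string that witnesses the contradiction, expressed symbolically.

0^{p+p!} 1^{p+p!+2}

Assume L is regular. Let p be the pumping length given by the pumping lemma.
Choose w = 0^p 1^{p+p!+2}. Since p ≠ (p+p!+2)-2 = p+p!, w ∈ L; and |w| ≥ p.
Write w = xyz as guaranteed by the lemma, with |xy| ≤ p and |y| ≥ 1.
The first p characters of w are 0's, so xy (and hence y) consists only of 0's. Write y = 0^k, 1 ≤ k ≤ p.
Since 1 ≤ k ≤ p, k divides p!; set t = 1 + p!/k. Then xy^t z has p + (p!/k)·k = p + p! copies of 0. Now the 0-count is p+p! and (1-count)-2 = (p+p!+2)-2 = p+p!, so i ≠ j-2 fails. So xy^t z = 0^{p+p!} 1^{p+p!+2} ∉ L.
This is a contradiction; hence L is not regular.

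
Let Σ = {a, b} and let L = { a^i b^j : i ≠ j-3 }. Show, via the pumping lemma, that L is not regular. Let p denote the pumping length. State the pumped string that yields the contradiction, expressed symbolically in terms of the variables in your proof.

Assume L is regular. Let p be the pumping length given by the pumping lemma.
Choose w = a^p b^{p+p!+3}. Since p ≠ (p+p!+3)-3 = p+p!, w ∈ L; and |w| ≥ p.
The pumping lemma gives a decomposition w = xyz where |xy| ≤ p and y is nonempty.
Since the first p symbols of w are all a's and |xy| ≤ p, y lies entirely in the leading a-block: y = a^k for some k with 1 ≤ k ≤ p.
Since 1 ≤ k ≤ p, k divides p!; set t = 1 + p!/k. Then xy^t z has p + (p!/k)·k = p + p! copies of a. Now the a-count is p+p! and (b-count)-3 = (p+p!+3)-3 = p+p!, so i ≠ j-3 fails. So xy^t z = a^{p+p!} b^{p+p!+3} ∉ L.
Contradiction. Therefore L is not regular.

a^{p+p!} b^{p+p!+3}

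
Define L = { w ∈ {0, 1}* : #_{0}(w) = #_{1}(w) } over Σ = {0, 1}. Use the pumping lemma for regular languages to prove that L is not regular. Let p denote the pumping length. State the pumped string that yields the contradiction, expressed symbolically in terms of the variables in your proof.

0^{p+k} 1^p

Assume L is regular; let p be its pumping constant.
Choose w = 0^p 1^p ∈ L with |w| = 2p ≥ p.
By the pumping lemma, w = xyz with |xy| ≤ p and |y| > 0.
Because |xy| ≤ p and w begins with p copies of 0, we have y = 0^k with 1 ≤ k ≤ p.
Pump with i = 2: xy^2z = 0^{p+k} 1^p has p+k occurrences of 0 but only p of 1. Since k ≥ 1 the counts differ, so xy^2z ∉ L.
This contradicts the pumping lemma, so L is not regular.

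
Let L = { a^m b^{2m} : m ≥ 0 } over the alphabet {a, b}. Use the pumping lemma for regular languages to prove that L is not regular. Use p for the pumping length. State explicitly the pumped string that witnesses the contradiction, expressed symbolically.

a^{p+k} b^{2p}

Assume L is regular. Let p be the pumping length given by the pumping lemma.
Let w = a^p b^{2p} ∈ L; note |w| = 3p ≥ p.
The pumping lemma gives a decomposition w = xyz where |xy| ≤ p and |y| ≥ 1.
Because |xy| ≤ p and w begins with p copies of a, we have y = a^k with 1 ≤ k ≤ p.
Pump with i = 2: xy^2z = a^{p+k} b^{2p}. For this to lie in L we would need 2p = 2(p+k), which forces k = 0. But k ≥ 1, so xy^2z ∉ L.
This contradicts the pumping lemma, so L is not regular.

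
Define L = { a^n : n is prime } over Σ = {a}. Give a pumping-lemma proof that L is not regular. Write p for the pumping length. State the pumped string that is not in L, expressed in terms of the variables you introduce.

Assume L is regular. Let p be the pumping length given by the pumping lemma.
Let q be a prime with q ≥ p+2 (infinitely many primes exist), and take w = a^q ∈ L with |w| = q ≥ p.
The pumping lemma gives a decomposition w = xyz where |xy| ≤ p and y is nonempty.
Then y = a^k for some k with 1 ≤ k ≤ p.
Since 1 ≤ k ≤ p, |xz| = q-k. Pump with i = q+1: |xy^{q+1}z| = (q-k)+(q+1)k = q+qk = q(1+k), which is composite (both factors ≥ 2). So xy^{q+1}z = a^{q(1+k)} ∉ L.
Contradiction. Therefore L is not regular.

a^{q(1+k)}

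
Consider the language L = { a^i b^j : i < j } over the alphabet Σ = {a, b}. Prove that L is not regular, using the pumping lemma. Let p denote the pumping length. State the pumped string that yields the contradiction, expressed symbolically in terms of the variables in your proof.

a^{p+k} b^{p+1}

Toward a contradiction, assume L is regular with pumping length p.
Choose w = a^p b^{p+1} ∈ L, with |w| = 2p+1 ≥ p.
Write w = xyz as guaranteed by the lemma, with |xy| ≤ p and |y| > 0.
Because |xy| ≤ p and w begins with p copies of a, we have y = a^k with 1 ≤ k ≤ p.
Consider xy^2z = a^{p+k} b^{p+1}. Since k ≥ 1, the a-count p+k is at least p+1, so i < j fails; thus xy^2z ∉ L.
This contradicts the pumping lemma, so L is not regular.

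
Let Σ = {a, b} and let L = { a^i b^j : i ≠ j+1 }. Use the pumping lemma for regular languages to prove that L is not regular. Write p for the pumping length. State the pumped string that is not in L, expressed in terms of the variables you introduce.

a^{p+p!} b^{p+p!-1}

Toward a contradiction, assume L is regular with pumping length p.
Choose w = a^p b^{p+p!-1}. Since p ≠ (p+p!-1)+1 = p+p!, w ∈ L; and |w| ≥ p.
By the pumping lemma, w = xyz with |xy| ≤ p and |y| ≥ 1.
Because |xy| ≤ p and w begins with p copies of a, we have y = a^k with 1 ≤ k ≤ p.
Since 1 ≤ k ≤ p, k divides p!; set t = 1 + p!/k. Then xy^t z has p + (p!/k)·k = p + p! copies of a. Now the a-count is p+p! and (b-count)+1 = (p+p!-1)+1 = p+p!, so i ≠ j+1 fails. So xy^t z = a^{p+p!} b^{p+p!-1} ∉ L.
Contradiction. Therefore L is not regular.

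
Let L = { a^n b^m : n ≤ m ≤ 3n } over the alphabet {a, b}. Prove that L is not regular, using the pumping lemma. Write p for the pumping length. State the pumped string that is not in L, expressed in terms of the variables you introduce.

a^{p+k} b^p

Assume L is regular. Let p be the pumping length given by the pumping lemma.
Take w = a^p b^p ∈ L (since p ≤ p ≤ 3p), with |w| = 2p ≥ p.
By the pumping lemma, w = xyz with |xy| ≤ p and |y| > 0.
Since the first p symbols of w are all a's and |xy| ≤ p, y lies entirely in the leading a-block: y = a^k for some k with 1 ≤ k ≤ p.
Pump with i = 2: xy^2z = a^{p+k} b^p. Now n = p+k > p = m, so the condition n ≤ m fails. Thus xy^2z ∉ L.
Contradiction. Therefore L is not regular.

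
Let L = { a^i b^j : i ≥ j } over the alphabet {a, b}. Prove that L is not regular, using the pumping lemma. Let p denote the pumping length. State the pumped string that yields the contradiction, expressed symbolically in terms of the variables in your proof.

a^{p-k} b^p

Assume L is regular; let p be its pumping constant.
Choose w = a^p b^p ∈ L, with |w| = 2p ≥ p.
By the pumping lemma, w = xyz with |xy| ≤ p and |y| > 0.
Since the first p symbols of w are all a's and |xy| ≤ p, y lies entirely in the leading a-block: y = a^k for some k with 1 ≤ k ≤ p.
Consider xy^0z = xz = a^{p-k} b^p. Since k ≥ 1, the a-count p-k is less than p, so i ≥ j fails; thus xz ∉ L.
Contradiction. Therefore L is not regular.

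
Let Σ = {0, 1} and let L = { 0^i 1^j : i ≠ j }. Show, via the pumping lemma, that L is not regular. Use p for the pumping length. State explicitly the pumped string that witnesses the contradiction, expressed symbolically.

0^{p+p!} 1^{p+p!}

Assume L is regular. Let p be the pumping length given by the pumping lemma.
Choose w = 0^p 1^{p+p!}. Since p ≠ p+p!, w ∈ L; and |w| ≥ p.
The pumping lemma gives a decomposition w = xyz where |xy| ≤ p and y is nonempty.
Because |xy| ≤ p and w begins with p copies of 0, we have y = 0^k with 1 ≤ k ≤ p.
Since 1 ≤ k ≤ p, k divides p!; set t = 1 + p!/k. Then xy^t z has p + (p!/k)·k = p + p! copies of 0. Now the 0-count equals the 1-count, so i ≠ j fails. So xy^t z = 0^{p+p!} 1^{p+p!} ∉ L.
This contradicts the pumping lemma, so L is not regular.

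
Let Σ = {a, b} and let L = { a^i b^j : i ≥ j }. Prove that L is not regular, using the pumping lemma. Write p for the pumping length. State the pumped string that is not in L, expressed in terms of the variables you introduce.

a^{p-k} b^p

Suppose for contradiction that L is regular, and let p be the pumping length.
Choose w = a^p b^p ∈ L, with |w| = 2p ≥ p.
Write w = xyz as guaranteed by the lemma, with |xy| ≤ p and |y| ≥ 1.
Because |xy| ≤ p and w begins with p copies of a, we have y = a^k with 1 ≤ k ≤ p.
Consider xy^0z = xz = a^{p-k} b^p. Since k ≥ 1, the a-count p-k is less than p, so i ≥ j fails; thus xz ∉ L.
This is a contradiction; hence L is not regular.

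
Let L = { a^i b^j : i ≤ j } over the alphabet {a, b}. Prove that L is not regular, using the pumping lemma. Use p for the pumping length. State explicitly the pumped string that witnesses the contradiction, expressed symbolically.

Toward a contradiction, assume L is regular with pumping length p.
Choose w = a^p b^p ∈ L, with |w| = 2p ≥ p.
By the pumping lemma, w = xyz with |xy| ≤ p and |y| ≥ 1.
Since the first p symbols of w are all a's and |xy| ≤ p, y lies entirely in the leading a-block: y = a^k for some k with 1 ≤ k ≤ p.
Consider xy^2z = a^{p+k} b^p. Since k ≥ 1, the a-count p+k exceeds the b-count p, so i ≤ j fails; thus xy^2z ∉ L.
Contradiction. Therefore L is not regular.

a^{p+k} b^p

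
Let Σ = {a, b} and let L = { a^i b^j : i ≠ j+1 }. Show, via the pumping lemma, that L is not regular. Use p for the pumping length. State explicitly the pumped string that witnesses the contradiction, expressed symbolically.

Suppose for contradiction that L is regular, and let p be the pumping length.
Choose w = a^p b^{p+p!-1}. Since p ≠ (p+p!-1)+1 = p+p!, w ∈ L; and |w| ≥ p.
Write w = xyz as guaranteed by the lemma, with |xy| ≤ p and |y| > 0.
The first p characters of w are a's, so xy (and hence y) consists only of a's. Write y = a^k, 1 ≤ k ≤ p.
Since 1 ≤ k ≤ p, k divides p!; set t = 1 + p!/k. Then xy^t z has p + (p!/k)·k = p + p! copies of a. Now the a-count is p+p! and (b-count)+1 = (p+p!-1)+1 = p+p!, so i ≠ j+1 fails. So xy^t z = a^{p+p!} b^{p+p!-1} ∉ L.
This is a contradiction; hence L is not regular.

a^{p+p!} b^{p+p!-1}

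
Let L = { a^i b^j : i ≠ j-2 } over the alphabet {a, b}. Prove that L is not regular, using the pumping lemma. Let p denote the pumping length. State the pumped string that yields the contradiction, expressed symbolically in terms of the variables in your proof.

Assume L is regular. Let p be the pumping length given by the pumping lemma.
Choose w = a^p b^{p+p!+2}. Since p ≠ (p+p!+2)-2 = p+p!, w ∈ L; and |w| ≥ p.
Write w = xyz as guaranteed by the lemma, with |xy| ≤ p and |y| > 0.
The first p characters of w are a's, so xy (and hence y) consists only of a's. Write y = a^k, 1 ≤ k ≤ p.
Since 1 ≤ k ≤ p, k divides p!; set t = 1 + p!/k. Then xy^t z has p + (p!/k)·k = p + p! copies of a. Now the a-count is p+p! and (b-count)-2 = (p+p!+2)-2 = p+p!, so i ≠ j-2 fails. So xy^t z = a^{p+p!} b^{p+p!+2} ∉ L.
This contradicts the pumping lemma, so L is not regular.

a^{p+p!} b^{p+p!+2}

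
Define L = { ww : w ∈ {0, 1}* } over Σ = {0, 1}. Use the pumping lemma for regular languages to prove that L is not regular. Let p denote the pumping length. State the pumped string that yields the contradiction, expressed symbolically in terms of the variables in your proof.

Toward a contradiction, assume L is regular with pumping length p.
Take w = 0^p 1^p 0^p 1^p = uu where u = 0^p1^p; then w ∈ L and |w| = 4p ≥ p.
The pumping lemma gives a decomposition w = xyz where |xy| ≤ p and |y| > 0.
Because |xy| ≤ p and w begins with p copies of 0, we have y = 0^k with 1 ≤ k ≤ p.
Pump with i = 2: xy^2z = 0^{p+k} 1^p 0^p 1^p, of length 4p+k. Suppose this equals vv. The string starts with 0 and ends with 1, so v does too; thus the boundary between the two copies of v is a 1→0 transition. There is exactly one such transition, at position 2p+k, so |v| = 2p+k and |vv| = 4p+2k ≠ 4p+k since k ≥ 1. So xy^2z ∉ L.
Contradiction. Therefore L is not regular.

0^{p+k} 1^p 0^p 1^p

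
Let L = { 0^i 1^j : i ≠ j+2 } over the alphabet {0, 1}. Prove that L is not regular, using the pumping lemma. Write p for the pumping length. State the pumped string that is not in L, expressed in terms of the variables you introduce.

0^{p+p!} 1^{p+p!-2}

Assume L is regular. Let p be the pumping length given by the pumping lemma.
Choose w = 0^p 1^{p+p!-2}. Since p ≠ (p+p!-2)+2 = p+p!, w ∈ L; and |w| ≥ p.
By the pumping lemma, w = xyz with |xy| ≤ p and y is nonempty.
Because |xy| ≤ p and w begins with p copies of 0, we have y = 0^k with 1 ≤ k ≤ p.
Since 1 ≤ k ≤ p, k divides p!; set t = 1 + p!/k. Then xy^t z has p + (p!/k)·k = p + p! copies of 0. Now the 0-count is p+p! and (1-count)+2 = (p+p!-2)+2 = p+p!, so i ≠ j+2 fails. So xy^t z = 0^{p+p!} 1^{p+p!-2} ∉ L.
Contradiction. Therefore L is not regular.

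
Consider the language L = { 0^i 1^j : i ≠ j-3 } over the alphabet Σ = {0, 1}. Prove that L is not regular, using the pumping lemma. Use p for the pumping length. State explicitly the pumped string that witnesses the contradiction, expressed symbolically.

0^{p+p!} 1^{p+p!+3}

Suppose for contradiction that L is regular, and let p be the pumping length.
Choose w = 0^p 1^{p+p!+3}. Since p ≠ (p+p!+3)-3 = p+p!, w ∈ L; and |w| ≥ p.
Write w = xyz as guaranteed by the lemma, with |xy| ≤ p and |y| > 0.
Because |xy| ≤ p and w begins with p copies of 0, we have y = 0^k with 1 ≤ k ≤ p.
Since 1 ≤ k ≤ p, k divides p!; set t = 1 + p!/k. Then xy^t z has p + (p!/k)·k = p + p! copies of 0. Now the 0-count is p+p! and (1-count)-3 = (p+p!+3)-3 = p+p!, so i ≠ j-3 fails. So xy^t z = 0^{p+p!} 1^{p+p!+3} ∉ L.
This is a contradiction; hence L is not regular.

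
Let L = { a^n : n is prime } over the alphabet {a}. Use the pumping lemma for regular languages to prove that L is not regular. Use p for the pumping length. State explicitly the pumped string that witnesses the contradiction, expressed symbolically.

Assume L is regular. Let p be the pumping length given by the pumping lemma.
Let q be a prime with q ≥ p+2 (infinitely many primes exist), and take w = a^q ∈ L with |w| = q ≥ p.
By the pumping lemma, w = xyz with |xy| ≤ p and |y| ≥ 1.
Then y = a^k for some k with 1 ≤ k ≤ p.
Since 1 ≤ k ≤ p, |xz| = q-k. Pump with i = q+1: |xy^{q+1}z| = (q-k)+(q+1)k = q+qk = q(1+k), which is composite (both factors ≥ 2). So xy^{q+1}z = a^{q(1+k)} ∉ L.
This contradicts the pumping lemma, so L is not regular.

a^{q(1+k)}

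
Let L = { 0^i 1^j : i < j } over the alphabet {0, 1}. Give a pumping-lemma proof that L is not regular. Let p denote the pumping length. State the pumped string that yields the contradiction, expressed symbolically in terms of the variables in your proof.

Assume L is regular. Let p be the pumping length given by the pumping lemma.
Choose w = 0^p 1^{p+1} ∈ L, with |w| = 2p+1 ≥ p.
By the pumping lemma, w = xyz with |xy| ≤ p and |y| ≥ 1.
Since the first p symbols of w are all 0's and |xy| ≤ p, y lies entirely in the leading 0-block: y = 0^k for some k with 1 ≤ k ≤ p.
Consider xy^2z = 0^{p+k} 1^{p+1}. Since k ≥ 1, the 0-count p+k is at least p+1, so i < j fails; thus xy^2z ∉ L.
This is a contradiction; hence L is not regular.

0^{p+k} 1^{p+1}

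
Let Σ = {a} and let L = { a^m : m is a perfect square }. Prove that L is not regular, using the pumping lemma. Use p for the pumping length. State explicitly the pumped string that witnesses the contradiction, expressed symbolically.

a^{p²+k}

Assume L is regular; let p be its pumping constant.
Take w = a^{p²} ∈ L with |w| = p² ≥ p.
Write w = xyz as guaranteed by the lemma, with |xy| ≤ p and |y| ≥ 1.
Then y = a^k for some k with 1 ≤ k ≤ p.
Pump with i = 2: xy^2z = a^{p²+k}. Since 1 ≤ k ≤ p, p² < p²+k ≤ p²+p < (p+1)², so p²+k lies strictly between consecutive squares and is not a perfect square. So xy^2z ∉ L.
This is a contradiction; hence L is not regular.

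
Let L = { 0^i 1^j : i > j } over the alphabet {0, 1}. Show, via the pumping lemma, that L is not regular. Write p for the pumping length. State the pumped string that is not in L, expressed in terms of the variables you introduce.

Assume L is regular; let p be its pumping constant.
Choose w = 0^{p+1} 1^p ∈ L, with |w| = 2p+1 ≥ p.
Write w = xyz as guaranteed by the lemma, with |xy| ≤ p and |y| ≥ 1.
The first p characters of w are 0's, so xy (and hence y) consists only of 0's. Write y = 0^k, 1 ≤ k ≤ p.
Consider xy^0z = xz = 0^{p+1-k} 1^p. Since k ≥ 1, the 0-count p+1-k is at most p, so i > j fails; thus xz ∉ L.
This contradicts the pumping lemma, so L is not regular.

0^{p+1-k} 1^p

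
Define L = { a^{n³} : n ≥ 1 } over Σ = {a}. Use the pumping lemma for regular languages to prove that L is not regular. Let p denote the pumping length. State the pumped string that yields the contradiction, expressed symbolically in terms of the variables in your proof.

Assume L is regular. Let p be the pumping length given by the pumping lemma.
Take w = a^{p³} ∈ L with |w| = p³ ≥ p.
Write w = xyz as guaranteed by the lemma, with |xy| ≤ p and y is nonempty.
Then y = a^k for some k with 1 ≤ k ≤ p.
Pump with i = 2: xy^2z = a^{p³+k}. Since 1 ≤ k ≤ p, p³ < p³+k ≤ p³+p < p³+3p²+3p+1 = (p+1)³, so p³+k is not a perfect cube. So xy^2z ∉ L.
This is a contradiction; hence L is not regular.

a^{p³+k}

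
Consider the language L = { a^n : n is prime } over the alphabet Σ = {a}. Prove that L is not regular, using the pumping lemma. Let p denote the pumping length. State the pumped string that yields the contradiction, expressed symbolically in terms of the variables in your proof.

a^{q(1+k)}

Suppose for contradiction that L is regular, and let p be the pumping length.
Let q be a prime with q ≥ p+2 (infinitely many primes exist), and take w = a^q ∈ L with |w| = q ≥ p.
By the pumping lemma, w = xyz with |xy| ≤ p and |y| ≥ 1.
Then y = a^k for some k with 1 ≤ k ≤ p.
Since 1 ≤ k ≤ p, |xz| = q-k. Pump with i = q+1: |xy^{q+1}z| = (q-k)+(q+1)k = q+qk = q(1+k), which is composite (both factors ≥ 2). So xy^{q+1}z = a^{q(1+k)} ∉ L.
This is a contradiction; hence L is not regular.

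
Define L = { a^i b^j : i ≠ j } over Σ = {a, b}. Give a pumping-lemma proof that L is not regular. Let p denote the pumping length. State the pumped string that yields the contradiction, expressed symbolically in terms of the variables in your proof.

a^{p+p!} b^{p+p!}

Assume L is regular. Let p be the pumping length given by the pumping lemma.
Choose w = a^p b^{p+p!}. Since p ≠ p+p!, w ∈ L; and |w| ≥ p.
By the pumping lemma, w = xyz with |xy| ≤ p and |y| ≥ 1.
The first p characters of w are a's, so xy (and hence y) consists only of a's. Write y = a^k, 1 ≤ k ≤ p.
Since 1 ≤ k ≤ p, k divides p!; set t = 1 + p!/k. Then xy^t z has p + (p!/k)·k = p + p! copies of a. Now the a-count equals the b-count, so i ≠ j fails. So xy^t z = a^{p+p!} b^{p+p!} ∉ L.
This contradicts the pumping lemma, so L is not regular.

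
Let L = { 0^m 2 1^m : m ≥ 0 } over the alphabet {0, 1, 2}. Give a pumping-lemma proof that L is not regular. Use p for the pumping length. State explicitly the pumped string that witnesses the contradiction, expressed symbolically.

0^{p+k} 2 1^p

Assume L is regular; let p be its pumping constant.
Take w = 0^p 2 1^p ∈ L with |w| = 2p+1 ≥ p.
By the pumping lemma, w = xyz with |xy| ≤ p and |y| > 0.
The first p characters of w are 0's, so xy (and hence y) consists only of 0's. Write y = 0^k, 1 ≤ k ≤ p.
Pump with i = 2: xy^2z = 0^{p+k} 2 1^p, which would require p+k = p. But k ≥ 1, so xy^2z ∉ L.
Contradiction. Therefore L is not regular.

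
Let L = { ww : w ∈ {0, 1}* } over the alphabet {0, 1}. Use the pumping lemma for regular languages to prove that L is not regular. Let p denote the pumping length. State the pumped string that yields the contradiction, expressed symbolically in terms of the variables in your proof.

Toward a contradiction, assume L is regular with pumping length p.
Take w = 0^p 1^p 0^p 1^p = uu where u = 0^p1^p; then w ∈ L and |w| = 4p ≥ p.
By the pumping lemma, w = xyz with |xy| ≤ p and |y| > 0.
Since the first p symbols of w are all 0's and |xy| ≤ p, y lies entirely in the leading 0-block: y = 0^k for some k with 1 ≤ k ≤ p.
Pump with i = 2: xy^2z = 0^{p+k} 1^p 0^p 1^p, of length 4p+k. Suppose this equals vv. The string starts with 0 and ends with 1, so v does too; thus the boundary between the two copies of v is a 1→0 transition. There is exactly one such transition, at position 2p+k, so |v| = 2p+k and |vv| = 4p+2k ≠ 4p+k since k ≥ 1. So xy^2z ∉ L.
Contradiction. Therefore L is not regular.

0^{p+k} 1^p 0^p 1^p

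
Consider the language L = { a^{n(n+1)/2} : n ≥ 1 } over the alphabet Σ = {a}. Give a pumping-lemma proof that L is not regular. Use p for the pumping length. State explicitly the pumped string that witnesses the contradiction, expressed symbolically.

Assume L is regular. Let p be the pumping length given by the pumping lemma.
Take w = a^{p(p+1)/2} ∈ L with |w| = p(p+1)/2 ≥ p.
The pumping lemma gives a decomposition w = xyz where |xy| ≤ p and |y| ≥ 1.
Then y = a^k for some k with 1 ≤ k ≤ p.
Pump with i = 2: xy^2z = a^{p(p+1)/2+k}. Since 1 ≤ k ≤ p, p(p+1)/2 < p(p+1)/2+k ≤ p(p+1)/2+p < (p+1)(p+2)/2, so p(p+1)/2+k is strictly between consecutive triangular numbers. So xy^2z ∉ L.
This is a contradiction; hence L is not regular.

a^{p(p+1)/2+k}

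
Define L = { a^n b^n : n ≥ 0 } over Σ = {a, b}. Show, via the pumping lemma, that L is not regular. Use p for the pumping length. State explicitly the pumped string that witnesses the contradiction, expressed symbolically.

a^{p+k} b^p

Toward a contradiction, assume L is regular with pumping length p.
Choose w = a^p b^p, which is in L with |w| = 2p ≥ p.
By the pumping lemma, w = xyz with |xy| ≤ p and y is nonempty.
Since the first p symbols of w are all a's and |xy| ≤ p, y lies entirely in the leading a-block: y = a^k for some k with 1 ≤ k ≤ p.
Pump with i = 2: xy^2z = a^{p+k} b^p. For this to lie in L we would need p = p+k, which forces k = 0. But k ≥ 1, so xy^2z ∉ L.
This contradicts the pumping lemma, so L is not regular.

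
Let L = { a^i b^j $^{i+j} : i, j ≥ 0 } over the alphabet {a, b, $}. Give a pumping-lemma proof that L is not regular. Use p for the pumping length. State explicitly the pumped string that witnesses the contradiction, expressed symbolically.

Assume L is regular; let p be its pumping constant.
Take w = a^p b^p $^{2p} ∈ L (with i=j=p, i+j=2p), |w| = 4p ≥ p.
By the pumping lemma, w = xyz with |xy| ≤ p and |y| > 0.
Since the first p symbols of w are all a's and |xy| ≤ p, y lies entirely in the leading a-block: y = a^k for some k with 1 ≤ k ≤ p.
Consider xy^2z = a^{p+k} b^p $^{2p}. Now the a- and b-counts sum to 2p+k, but the $-count is 2p ≠ 2p+k. So xy^2z ∉ L.
Contradiction. Therefore L is not regular.

a^{p+k} b^p $^{2p}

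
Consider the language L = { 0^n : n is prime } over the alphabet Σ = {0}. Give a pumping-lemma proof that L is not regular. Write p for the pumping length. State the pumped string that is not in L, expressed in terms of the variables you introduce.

0^{q(1+k)}

Toward a contradiction, assume L is regular with pumping length p.
Let q be a prime with q ≥ p+2 (infinitely many primes exist), and take w = 0^q ∈ L with |w| = q ≥ p.
Write w = xyz as guaranteed by the lemma, with |xy| ≤ p and |y| > 0.
Then y = 0^k for some k with 1 ≤ k ≤ p.
Since 1 ≤ k ≤ p, |xz| = q-k. Pump with i = q+1: |xy^{q+1}z| = (q-k)+(q+1)k = q+qk = q(1+k), which is composite (both factors ≥ 2). So xy^{q+1}z = 0^{q(1+k)} ∉ L.
This contradicts the pumping lemma, so L is not regular.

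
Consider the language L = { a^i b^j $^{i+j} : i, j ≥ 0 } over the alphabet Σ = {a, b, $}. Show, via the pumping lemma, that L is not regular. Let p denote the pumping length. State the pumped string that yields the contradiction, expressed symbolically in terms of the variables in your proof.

a^{p+k} b^p $^{2p}

Suppose for contradiction that L is regular, and let p be the pumping length.
Take w = a^p b^p $^{2p} ∈ L (with i=j=p, i+j=2p), |w| = 4p ≥ p.
Write w = xyz as guaranteed by the lemma, with |xy| ≤ p and |y| ≥ 1.
Because |xy| ≤ p and w begins with p copies of a, we have y = a^k with 1 ≤ k ≤ p.
Consider xy^2z = a^{p+k} b^p $^{2p}. Now the a- and b-counts sum to 2p+k, but the $-count is 2p ≠ 2p+k. So xy^2z ∉ L.
Contradiction. Therefore L is not regular.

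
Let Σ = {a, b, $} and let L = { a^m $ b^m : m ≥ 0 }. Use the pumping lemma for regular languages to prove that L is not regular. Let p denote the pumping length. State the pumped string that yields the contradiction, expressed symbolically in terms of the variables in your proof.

a^{p+k} $ b^p

Suppose for contradiction that L is regular, and let p be the pumping length.
Take w = a^p $ b^p ∈ L with |w| = 2p+1 ≥ p.
Write w = xyz as guaranteed by the lemma, with |xy| ≤ p and |y| ≥ 1.
The first p characters of w are a's, so xy (and hence y) consists only of a's. Write y = a^k, 1 ≤ k ≤ p.
Pump with i = 2: xy^2z = a^{p+k} $ b^p, which would require p+k = p. But k ≥ 1, so xy^2z ∉ L.
Contradiction. Therefore L is not regular.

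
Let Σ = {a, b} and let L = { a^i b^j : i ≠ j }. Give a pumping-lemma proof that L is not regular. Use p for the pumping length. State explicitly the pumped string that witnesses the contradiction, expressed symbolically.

a^{p+p!} b^{p+p!}

Assume L is regular; let p be its pumping constant.
Choose w = a^p b^{p+p!}. Since p ≠ p+p!, w ∈ L; and |w| ≥ p.
By the pumping lemma, w = xyz with |xy| ≤ p and |y| ≥ 1.
Since the first p symbols of w are all a's and |xy| ≤ p, y lies entirely in the leading a-block: y = a^k for some k with 1 ≤ k ≤ p.
Since 1 ≤ k ≤ p, k divides p!; set t = 1 + p!/k. Then xy^t z has p + (p!/k)·k = p + p! copies of a. Now the a-count equals the b-count, so i ≠ j fails. So xy^t z = a^{p+p!} b^{p+p!} ∉ L.
Contradiction. Therefore L is not regular.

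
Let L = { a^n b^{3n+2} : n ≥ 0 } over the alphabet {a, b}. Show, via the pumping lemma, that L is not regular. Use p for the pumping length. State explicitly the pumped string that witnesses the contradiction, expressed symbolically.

a^{p+k} b^{3p+2}

Suppose for contradiction that L is regular, and let p be the pumping length.
Take w = a^p b^{3p+2}. Then w ∈ L and |w| = 4p+2 ≥ p.
Write w = xyz as guaranteed by the lemma, with |xy| ≤ p and y is nonempty.
Because |xy| ≤ p and w begins with p copies of a, we have y = a^k with 1 ≤ k ≤ p.
Pump with i = 2: xy^2z = a^{p+k} b^{3p+2}. For this to lie in L we would need 3p+2 = 3(p+k)+2, which forces k = 0. But k ≥ 1, so xy^2z ∉ L.
This contradicts the pumping lemma, so L is not regular.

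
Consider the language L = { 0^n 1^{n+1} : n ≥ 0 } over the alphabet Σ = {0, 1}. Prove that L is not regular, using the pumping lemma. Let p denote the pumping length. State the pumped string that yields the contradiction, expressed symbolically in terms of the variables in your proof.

Suppose for contradiction that L is regular, and let p be the pumping length.
Take w = 0^p 1^{p+1}. Then w ∈ L and |w| = 2p+1 ≥ p.
By the pumping lemma, w = xyz with |xy| ≤ p and y is nonempty.
Since the first p symbols of w are all 0's and |xy| ≤ p, y lies entirely in the leading 0-block: y = 0^k for some k with 1 ≤ k ≤ p.
Pump with i = 2: xy^2z = 0^{p+k} 1^{p+1}. For this to lie in L we would need p+1 = (p+k)+1, which forces k = 0. But k ≥ 1, so xy^2z ∉ L.
This contradicts the pumping lemma, so L is not regular.

0^{p+k} 1^{p+1}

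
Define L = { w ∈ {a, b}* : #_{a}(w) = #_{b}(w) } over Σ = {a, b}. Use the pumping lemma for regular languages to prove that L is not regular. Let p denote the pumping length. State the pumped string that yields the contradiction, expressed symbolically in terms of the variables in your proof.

Toward a contradiction, assume L is regular with pumping length p.
Choose w = a^p b^p ∈ L with |w| = 2p ≥ p.
Write w = xyz as guaranteed by the lemma, with |xy| ≤ p and |y| > 0.
The first p characters of w are a's, so xy (and hence y) consists only of a's. Write y = a^k, 1 ≤ k ≤ p.
Pump with i = 2: xy^2z = a^{p+k} b^p has p+k occurrences of a but only p of b. Since k ≥ 1 the counts differ, so xy^2z ∉ L.
This is a contradiction; hence L is not regular.

a^{p+k} b^p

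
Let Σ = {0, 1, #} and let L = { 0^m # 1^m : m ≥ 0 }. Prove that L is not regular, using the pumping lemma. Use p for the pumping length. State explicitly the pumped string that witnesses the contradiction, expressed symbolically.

Assume L is regular; let p be its pumping constant.
Take w = 0^p # 1^p ∈ L with |w| = 2p+1 ≥ p.
By the pumping lemma, w = xyz with |xy| ≤ p and |y| > 0.
The first p characters of w are 0's, so xy (and hence y) consists only of 0's. Write y = 0^k, 1 ≤ k ≤ p.
Pump with i = 2: xy^2z = 0^{p+k} # 1^p, which would require p+k = p. But k ≥ 1, so xy^2z ∉ L.
This contradicts the pumping lemma, so L is not regular.

0^{p+k} # 1^p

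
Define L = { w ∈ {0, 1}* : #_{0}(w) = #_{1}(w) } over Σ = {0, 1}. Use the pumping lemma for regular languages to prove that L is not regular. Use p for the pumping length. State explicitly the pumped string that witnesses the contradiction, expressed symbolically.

0^{p+k} 1^p

Assume L is regular; let p be its pumping constant.
Choose w = 0^p 1^p ∈ L with |w| = 2p ≥ p.
The pumping lemma gives a decomposition w = xyz where |xy| ≤ p and y is nonempty.
Because |xy| ≤ p and w begins with p copies of 0, we have y = 0^k with 1 ≤ k ≤ p.
Pump with i = 2: xy^2z = 0^{p+k} 1^p has p+k occurrences of 0 but only p of 1. Since k ≥ 1 the counts differ, so xy^2z ∉ L.
Contradiction. Therefore L is not regular.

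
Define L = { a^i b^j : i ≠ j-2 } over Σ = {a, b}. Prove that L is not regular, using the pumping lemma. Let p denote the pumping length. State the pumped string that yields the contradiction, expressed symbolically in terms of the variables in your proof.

Toward a contradiction, assume L is regular with pumping length p.
Choose w = a^p b^{p+p!+2}. Since p ≠ (p+p!+2)-2 = p+p!, w ∈ L; and |w| ≥ p.
The pumping lemma gives a decomposition w = xyz where |xy| ≤ p and |y| ≥ 1.
The first p characters of w are a's, so xy (and hence y) consists only of a's. Write y = a^k, 1 ≤ k ≤ p.
Since 1 ≤ k ≤ p, k divides p!; set t = 1 + p!/k. Then xy^t z has p + (p!/k)·k = p + p! copies of a. Now the a-count is p+p! and (b-count)-2 = (p+p!+2)-2 = p+p!, so i ≠ j-2 fails. So xy^t z = a^{p+p!} b^{p+p!+2} ∉ L.
Contradiction. Therefore L is not regular.

a^{p+p!} b^{p+p!+2}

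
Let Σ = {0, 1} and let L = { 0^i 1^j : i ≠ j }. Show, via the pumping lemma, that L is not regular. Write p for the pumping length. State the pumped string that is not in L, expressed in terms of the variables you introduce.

Toward a contradiction, assume L is regular with pumping length p.
Choose w = 0^p 1^{p+p!}. Since p ≠ p+p!, w ∈ L; and |w| ≥ p.
Write w = xyz as guaranteed by the lemma, with |xy| ≤ p and |y| ≥ 1.
The first p characters of w are 0's, so xy (and hence y) consists only of 0's. Write y = 0^k, 1 ≤ k ≤ p.
Since 1 ≤ k ≤ p, k divides p!; set t = 1 + p!/k. Then xy^t z has p + (p!/k)·k = p + p! copies of 0. Now the 0-count equals the 1-count, so i ≠ j fails. So xy^t z = 0^{p+p!} 1^{p+p!} ∉ L.
This is a contradiction; hence L is not regular.

0^{p+p!} 1^{p+p!}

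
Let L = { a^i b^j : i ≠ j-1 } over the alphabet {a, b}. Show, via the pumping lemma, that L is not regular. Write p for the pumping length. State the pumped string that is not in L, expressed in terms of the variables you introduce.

a^{p+p!} b^{p+p!+1}

Assume L is regular. Let p be the pumping length given by the pumping lemma.
Choose w = a^p b^{p+p!+1}. Since p ≠ (p+p!+1)-1 = p+p!, w ∈ L; and |w| ≥ p.
Write w = xyz as guaranteed by the lemma, with |xy| ≤ p and y is nonempty.
Since the first p symbols of w are all a's and |xy| ≤ p, y lies entirely in the leading a-block: y = a^k for some k with 1 ≤ k ≤ p.
Since 1 ≤ k ≤ p, k divides p!; set t = 1 + p!/k. Then xy^t z has p + (p!/k)·k = p + p! copies of a. Now the a-count is p+p! and (b-count)-1 = (p+p!+1)-1 = p+p!, so i ≠ j-1 fails. So xy^t z = a^{p+p!} b^{p+p!+1} ∉ L.
This contradicts the pumping lemma, so L is not regular.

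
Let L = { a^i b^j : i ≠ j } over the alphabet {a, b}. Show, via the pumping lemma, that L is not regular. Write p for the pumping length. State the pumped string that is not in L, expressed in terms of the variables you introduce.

Assume L is regular. Let p be the pumping length given by the pumping lemma.
Choose w = a^p b^{p+p!}. Since p ≠ p+p!, w ∈ L; and |w| ≥ p.
By the pumping lemma, w = xyz with |xy| ≤ p and y is nonempty.
The first p characters of w are a's, so xy (and hence y) consists only of a's. Write y = a^k, 1 ≤ k ≤ p.
Since 1 ≤ k ≤ p, k divides p!; set t = 1 + p!/k. Then xy^t z has p + (p!/k)·k = p + p! copies of a. Now the a-count equals the b-count, so i ≠ j fails. So xy^t z = a^{p+p!} b^{p+p!} ∉ L.
This is a contradiction; hence L is not regular.

a^{p+p!} b^{p+p!}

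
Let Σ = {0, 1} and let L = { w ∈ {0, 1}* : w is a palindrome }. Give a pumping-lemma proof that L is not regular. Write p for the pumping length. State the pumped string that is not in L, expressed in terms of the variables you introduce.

0^{p+k} 1 0^p

Assume L is regular. Let p be the pumping length given by the pumping lemma.
Take w = 0^p 1 0^p, a palindrome of length 2p+1 ≥ p.
The pumping lemma gives a decomposition w = xyz where |xy| ≤ p and y is nonempty.
Because |xy| ≤ p and w begins with p copies of 0, we have y = 0^k with 1 ≤ k ≤ p.
Pump with i = 2: xy^2z = 0^{p+k} 1 0^p. Its reverse is 0^p 1 0^{p+k}, which differs from xy^2z since k ≥ 1. So xy^2z is not a palindrome and xy^2z ∉ L.
This contradicts the pumping lemma, so L is not regular.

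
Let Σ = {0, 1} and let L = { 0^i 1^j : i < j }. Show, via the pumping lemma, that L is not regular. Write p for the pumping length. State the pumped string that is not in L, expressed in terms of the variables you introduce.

0^{p+k} 1^{p+1}

Suppose for contradiction that L is regular, and let p be the pumping length.
Choose w = 0^p 1^{p+1} ∈ L, with |w| = 2p+1 ≥ p.
The pumping lemma gives a decomposition w = xyz where |xy| ≤ p and |y| ≥ 1.
Since the first p symbols of w are all 0's and |xy| ≤ p, y lies entirely in the leading 0-block: y = 0^k for some k with 1 ≤ k ≤ p.
Consider xy^2z = 0^{p+k} 1^{p+1}. Since k ≥ 1, the 0-count p+k is at least p+1, so i < j fails; thus xy^2z ∉ L.
Contradiction. Therefore L is not regular.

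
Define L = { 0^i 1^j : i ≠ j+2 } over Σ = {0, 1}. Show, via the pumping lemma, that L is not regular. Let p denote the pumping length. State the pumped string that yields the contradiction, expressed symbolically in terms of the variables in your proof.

0^{p+p!} 1^{p+p!-2}

Assume L is regular. Let p be the pumping length given by the pumping lemma.
Choose w = 0^p 1^{p+p!-2}. Since p ≠ (p+p!-2)+2 = p+p!, w ∈ L; and |w| ≥ p.
By the pumping lemma, w = xyz with |xy| ≤ p and |y| > 0.
The first p characters of w are 0's, so xy (and hence y) consists only of 0's. Write y = 0^k, 1 ≤ k ≤ p.
Since 1 ≤ k ≤ p, k divides p!; set t = 1 + p!/k. Then xy^t z has p + (p!/k)·k = p + p! copies of 0. Now the 0-count is p+p! and (1-count)+2 = (p+p!-2)+2 = p+p!, so i ≠ j+2 fails. So xy^t z = 0^{p+p!} 1^{p+p!-2} ∉ L.
This contradicts the pumping lemma, so L is not regular.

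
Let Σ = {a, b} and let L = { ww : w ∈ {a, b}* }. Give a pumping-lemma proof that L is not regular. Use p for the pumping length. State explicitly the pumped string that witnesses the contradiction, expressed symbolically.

Assume L is regular; let p be its pumping constant.
Take w = a^p b^p a^p b^p = uu where u = a^pb^p; then w ∈ L and |w| = 4p ≥ p.
The pumping lemma gives a decomposition w = xyz where |xy| ≤ p and y is nonempty.
Since the first p symbols of w are all a's and |xy| ≤ p, y lies entirely in the leading a-block: y = a^k for some k with 1 ≤ k ≤ p.
Pump with i = 2: xy^2z = a^{p+k} b^p a^p b^p, of length 4p+k. Suppose this equals vv. The string starts with a and ends with b, so v does too; thus the boundary between the two copies of v is a b→a transition. There is exactly one such transition, at position 2p+k, so |v| = 2p+k and |vv| = 4p+2k ≠ 4p+k since k ≥ 1. So xy^2z ∉ L.
Contradiction. Therefore L is not regular.

a^{p+k} b^p a^p b^p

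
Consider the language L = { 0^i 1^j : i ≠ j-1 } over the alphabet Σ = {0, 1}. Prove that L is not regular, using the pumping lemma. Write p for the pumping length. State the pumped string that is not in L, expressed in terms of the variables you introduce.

0^{p+p!} 1^{p+p!+1}

Assume L is regular. Let p be the pumping length given by the pumping lemma.
Choose w = 0^p 1^{p+p!+1}. Since p ≠ (p+p!+1)-1 = p+p!, w ∈ L; and |w| ≥ p.
By the pumping lemma, w = xyz with |xy| ≤ p and y is nonempty.
Since the first p symbols of w are all 0's and |xy| ≤ p, y lies entirely in the leading 0-block: y = 0^k for some k with 1 ≤ k ≤ p.
Since 1 ≤ k ≤ p, k divides p!; set t = 1 + p!/k. Then xy^t z has p + (p!/k)·k = p + p! copies of 0. Now the 0-count is p+p! and (1-count)-1 = (p+p!+1)-1 = p+p!, so i ≠ j-1 fails. So xy^t z = 0^{p+p!} 1^{p+p!+1} ∉ L.
Contradiction. Therefore L is not regular.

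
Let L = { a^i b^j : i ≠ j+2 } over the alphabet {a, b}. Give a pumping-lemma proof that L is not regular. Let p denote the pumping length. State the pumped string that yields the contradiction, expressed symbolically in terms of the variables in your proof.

a^{p+p!} b^{p+p!-2}

Toward a contradiction, assume L is regular with pumping length p.
Choose w = a^p b^{p+p!-2}. Since p ≠ (p+p!-2)+2 = p+p!, w ∈ L; and |w| ≥ p.
Write w = xyz as guaranteed by the lemma, with |xy| ≤ p and |y| > 0.
Since the first p symbols of w are all a's and |xy| ≤ p, y lies entirely in the leading a-block: y = a^k for some k with 1 ≤ k ≤ p.
Since 1 ≤ k ≤ p, k divides p!; set t = 1 + p!/k. Then xy^t z has p + (p!/k)·k = p + p! copies of a. Now the a-count is p+p! and (b-count)+2 = (p+p!-2)+2 = p+p!, so i ≠ j+2 fails. So xy^t z = a^{p+p!} b^{p+p!-2} ∉ L.
This is a contradiction; hence L is not regular.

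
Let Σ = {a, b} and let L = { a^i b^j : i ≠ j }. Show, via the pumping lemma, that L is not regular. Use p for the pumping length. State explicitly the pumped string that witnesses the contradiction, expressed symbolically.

Toward a contradiction, assume L is regular with pumping length p.
Choose w = a^p b^{p+p!}. Since p ≠ p+p!, w ∈ L; and |w| ≥ p.
The pumping lemma gives a decomposition w = xyz where |xy| ≤ p and |y| > 0.
The first p characters of w are a's, so xy (and hence y) consists only of a's. Write y = a^k, 1 ≤ k ≤ p.
Since 1 ≤ k ≤ p, k divides p!; set t = 1 + p!/k. Then xy^t z has p + (p!/k)·k = p + p! copies of a. Now the a-count equals the b-count, so i ≠ j fails. So xy^t z = a^{p+p!} b^{p+p!} ∉ L.
This is a contradiction; hence L is not regular.

a^{p+p!} b^{p+p!}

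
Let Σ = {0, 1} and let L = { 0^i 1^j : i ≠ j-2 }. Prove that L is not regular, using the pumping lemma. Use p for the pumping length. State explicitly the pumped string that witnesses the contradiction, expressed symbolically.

0^{p+p!} 1^{p+p!+2}

Suppose for contradiction that L is regular, and let p be the pumping length.
Choose w = 0^p 1^{p+p!+2}. Since p ≠ (p+p!+2)-2 = p+p!, w ∈ L; and |w| ≥ p.
Write w = xyz as guaranteed by the lemma, with |xy| ≤ p and y is nonempty.
Because |xy| ≤ p and w begins with p copies of 0, we have y = 0^k with 1 ≤ k ≤ p.
Since 1 ≤ k ≤ p, k divides p!; set t = 1 + p!/k. Then xy^t z has p + (p!/k)·k = p + p! copies of 0. Now the 0-count is p+p! and (1-count)-2 = (p+p!+2)-2 = p+p!, so i ≠ j-2 fails. So xy^t z = 0^{p+p!} 1^{p+p!+2} ∉ L.
Contradiction. Therefore L is not regular.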